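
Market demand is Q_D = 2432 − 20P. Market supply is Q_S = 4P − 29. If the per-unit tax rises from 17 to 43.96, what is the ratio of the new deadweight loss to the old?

In inverse form: demand P = 121.6 − 0.05Q, supply P = 7.25 + 0.25Q.
Competitive equilibrium: 121.6 − 0.05Q = 7.25 + 0.25Q → Q* = 381.1667, P* = 102.5417.
For a per-unit tax t: ΔQ = t/0.3, so DWL = ½·t·(t/0.3) = t²/0.6.
At t = 17: DWL = 481.667. At t = 43.96: DWL = 3220.803.
Ratio = (43.96/17)² = 6.687.

6.687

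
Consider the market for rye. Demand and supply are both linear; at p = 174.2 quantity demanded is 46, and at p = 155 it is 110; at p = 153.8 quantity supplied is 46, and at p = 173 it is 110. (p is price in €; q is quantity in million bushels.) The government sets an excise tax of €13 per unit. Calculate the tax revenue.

Demand slope = (155 − 174.2)/(110 − 46) = −0.3, so p = 188 − 0.3q.
Supply slope = (173 − 153.8)/(110 − 46) = 0.3, so p = 140 + 0.3q.
Competitive equilibrium: 188 − 0.3q = 140 + 0.3q → q* = 80, p* = 164.
With the tax, the buyer price exceeds the seller price by 13: (188 − 0.3q) − (140 + 0.3q) = 13 → q' = 58.3333.
Tax revenue = 13 × 58.3333 = €758.33 million.

€758.33 million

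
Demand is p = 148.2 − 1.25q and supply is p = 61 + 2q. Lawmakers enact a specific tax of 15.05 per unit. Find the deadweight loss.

34.85

Competitive equilibrium: 148.2 − 1.25q = 61 + 2q → q* = 26.8308, p* = 114.6615.
With the tax, the buyer price exceeds the seller price by 15.05: (148.2 − 1.25q) − (61 + 2q) = 15.05 → q' = 22.2.
Δq = 26.8308 − 22.2 = 4.6308; the wedge equals the tax, 15.05.
DWL = ½ × 4.6308 × 15.05 = 34.85.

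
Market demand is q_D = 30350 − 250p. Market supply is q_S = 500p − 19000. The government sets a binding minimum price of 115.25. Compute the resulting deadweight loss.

In inverse form: demand p = 121.4 − 0.004q, supply p = 38 + 0.002q.
Competitive equilibrium: 121.4 − 0.004q = 38 + 0.002q → q* = 13900, p* = 65.8.
At the floor p = 115.25, quantity demanded = (121.4 − 115.25)/0.004 = 1537.5.
Sellers' marginal cost at q' = 1537.5: 38 + 0.002·1537.5 = 41.075.
Δq = 13900 − 1537.5 = 12362.5; wedge = 115.25 − 41.075 = 74.175.
The triangle = ½ × 12362.5 × 74.175 = 458494.22.

458494.22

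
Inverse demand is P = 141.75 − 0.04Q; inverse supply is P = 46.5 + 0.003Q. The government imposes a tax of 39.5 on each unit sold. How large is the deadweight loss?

18142.44

Competitive equilibrium: 141.75 − 0.04Q = 46.5 + 0.003Q → Q* = 2215.1163, P* = 53.1453.
With the tax, the buyer price exceeds the seller price by 39.5: (141.75 − 0.04Q) − (46.5 + 0.003Q) = 39.5 → Q' = 1296.5116.
ΔQ = 2215.1163 − 1296.5116 = 918.6047; the wedge equals the tax, 39.5.
Welfare loss = ½ × 918.6047 × 39.5 = 18142.44.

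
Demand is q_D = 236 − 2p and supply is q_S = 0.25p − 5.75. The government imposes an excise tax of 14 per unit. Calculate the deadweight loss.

21.78

In inverse form: demand p = 118 − 0.5q, supply p = 23 + 4q.
Competitive equilibrium: 118 − 0.5q = 23 + 4q → q* = 21.1111, p* = 107.4444.
With the tax, the buyer price exceeds the seller price by 14: (118 − 0.5q) − (23 + 4q) = 14 → q' = 18.
Δq = 21.1111 − 18 = 3.1111; the wedge equals the tax, 14.
Welfare loss = ½ × 3.1111 × 14 = 21.78.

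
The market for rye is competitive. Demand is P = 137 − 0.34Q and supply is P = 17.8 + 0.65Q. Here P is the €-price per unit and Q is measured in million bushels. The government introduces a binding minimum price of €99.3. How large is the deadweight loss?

Competitive equilibrium: 137 − 0.34Q = 17.8 + 0.65Q → Q* = 120.404, P* = 96.0626.
At the floor P = 99.3, quantity demanded = (137 − 99.3)/0.34 = 110.8824.
Sellers' marginal cost at Q' = 110.8824: 17.8 + 0.65·110.8824 = 89.8736.
ΔQ = 120.404 − 110.8824 = 9.5216; wedge = 99.3 − 89.8736 = 9.4264.
The triangle = ½ × 9.5216 × 9.4264 = €44.88 million.

€44.88 million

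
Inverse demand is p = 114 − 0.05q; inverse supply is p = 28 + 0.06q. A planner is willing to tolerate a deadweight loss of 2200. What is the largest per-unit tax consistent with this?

22

Competitive equilibrium: 114 − 0.05q = 28 + 0.06q → q* = 781.8182, p* = 74.9091.
A tax t gives Δq = t/0.11 and wedge t, so DWL = t²/0.22.
t²/0.22 = 2200 → t² = 484 → t = 22.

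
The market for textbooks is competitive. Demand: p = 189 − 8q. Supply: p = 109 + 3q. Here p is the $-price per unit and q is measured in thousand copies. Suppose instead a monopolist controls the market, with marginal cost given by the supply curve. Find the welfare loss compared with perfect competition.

Competitive equilibrium: 189 − 8q = 109 + 3q → q* = 7.2727, p* = 130.8182.
Marginal revenue: MR = 189 − 16q. Set MR = MC: 189 − 16q = 109 + 3q → q_m = 4.2105.
Price p_m = 189 − 8·4.2105 = 155.316; MC(q_m) = 109 + 3·4.2105 = 121.6315.
Competitive q* = 7.2727, so Δq = 3.0622; wedge = 155.316 − 121.6315 = 33.6845.
DWL = ½ × 3.0622 × 33.6845 = $51.57 thousand.

$51.57 thousand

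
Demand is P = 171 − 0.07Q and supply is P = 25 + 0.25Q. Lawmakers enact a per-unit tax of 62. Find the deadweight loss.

Competitive equilibrium: 171 − 0.07Q = 25 + 0.25Q → Q* = 456.25, P* = 139.0625.
With the tax, the buyer price exceeds the seller price by 62: (171 − 0.07Q) − (25 + 0.25Q) = 62 → Q' = 262.5.
ΔQ = 456.25 − 262.5 = 193.75; the wedge equals the tax, 62.
Deadweight loss = ½ × 193.75 × 62 = 6006.25.

6006.25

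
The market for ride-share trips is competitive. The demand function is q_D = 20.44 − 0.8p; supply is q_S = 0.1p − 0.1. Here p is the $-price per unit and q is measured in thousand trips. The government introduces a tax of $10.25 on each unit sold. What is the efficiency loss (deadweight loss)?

In inverse form: demand p = 25.55 − 1.25q, supply p = 1 + 10q.
Competitive equilibrium: 25.55 − 1.25q = 1 + 10q → q* = 2.1822, p* = 22.8222.
With the tax, the buyer price exceeds the seller price by 10.25: (25.55 − 1.25q) − (1 + 10q) = 10.25 → q' = 1.2711.
Δq = 2.1822 − 1.2711 = 0.9111; the wedge equals the tax, 10.25.
Welfare loss = ½ × 0.9111 × 10.25 = $4.67 thousand.

$4.67 thousand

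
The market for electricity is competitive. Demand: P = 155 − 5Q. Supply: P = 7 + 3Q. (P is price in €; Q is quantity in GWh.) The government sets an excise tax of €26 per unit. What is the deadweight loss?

Competitive equilibrium: 155 − 5Q = 7 + 3Q → Q* = 18.5, P* = 62.5.
With the tax, the buyer price exceeds the seller price by 26: (155 − 5Q) − (7 + 3Q) = 26 → Q' = 15.25.
ΔQ = 18.5 − 15.25 = 3.25; the wedge equals the tax, 26.
The triangle = ½ × 3.25 × 26 = €42.25.

€42.25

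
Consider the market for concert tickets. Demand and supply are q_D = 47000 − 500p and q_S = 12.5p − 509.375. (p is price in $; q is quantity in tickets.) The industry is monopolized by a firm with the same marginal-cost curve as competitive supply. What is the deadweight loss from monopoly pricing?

$9.80

In inverse form: demand p = 94 − 0.002q, supply p = 40.75 + 0.08q.
Competitive equilibrium: 94 − 0.002q = 40.75 + 0.08q → q* = 649.3902, p* = 92.7012.
Marginal revenue: MR = 94 − 0.004q. Set MR = MC: 94 − 0.004q = 40.75 + 0.08q → q_m = 633.9286.
Price p_m = 94 − 0.002·633.9286 = 92.7321; MC(q_m) = 40.75 + 0.08·633.9286 = 91.4643.
Competitive q* = 649.3902, so Δq = 15.4616; wedge = 92.7321 − 91.4643 = 1.2678.
The triangle = ½ × 15.4616 × 1.2678 = $9.80.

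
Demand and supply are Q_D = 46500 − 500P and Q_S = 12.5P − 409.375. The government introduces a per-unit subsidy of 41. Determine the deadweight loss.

In inverse form: demand P = 93 − 0.002Q, supply P = 32.75 + 0.08Q.
Competitive equilibrium: 93 − 0.002Q = 32.75 + 0.08Q → Q* = 734.7561, P* = 91.5305.
The subsidy lowers effective supply by 41: P = 0.08Q − 8.25.
New quantity: 93 − 0.002Q = 0.08Q − 8.25 → Q' = 1234.7561.
Overproduction ΔQ = 1234.7561 − 734.7561 = 500; wedge = subsidy = 41.
DWL = ½ × 500 × 41 = 10250.

10250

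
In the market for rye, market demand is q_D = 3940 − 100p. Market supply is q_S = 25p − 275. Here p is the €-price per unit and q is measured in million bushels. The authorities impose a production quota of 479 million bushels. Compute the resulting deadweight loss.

In inverse form: demand p = 39.4 − 0.01q, supply p = 11 + 0.04q.
Competitive equilibrium: 39.4 − 0.01q = 11 + 0.04q → q* = 568, p* = 33.72.
At q = 479: demand price = 39.4 − 0.01·479 = 34.61; supply price = 11 + 0.04·479 = 30.16.
Δq = 568 − 479 = 89; wedge = 34.61 − 30.16 = 4.45.
Welfare loss = ½ × 89 × 4.45 = €198.025 million.

€198.025 million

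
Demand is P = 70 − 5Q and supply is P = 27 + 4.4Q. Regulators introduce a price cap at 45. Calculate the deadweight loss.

1.10

Competitive equilibrium: 70 − 5Q = 27 + 4.4Q → Q* = 4.5745, P* = 47.1277.
At the ceiling P = 45, quantity supplied = (45 − 27)/4.4 = 4.0909.
Willingness to pay at Q' = 4.0909: 70 − 5·4.0909 = 49.5455.
ΔQ = 4.5745 − 4.0909 = 0.4836; wedge = 49.5455 − 45 = 4.5455.
Welfare loss = ½ × 0.4836 × 4.5455 = 1.10.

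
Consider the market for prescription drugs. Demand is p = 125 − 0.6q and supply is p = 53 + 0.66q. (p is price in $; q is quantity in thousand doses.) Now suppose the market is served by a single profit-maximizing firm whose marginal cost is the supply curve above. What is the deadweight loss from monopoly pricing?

$214.06 thousand

Competitive equilibrium: 125 − 0.6q = 53 + 0.66q → q* = 57.1429, p* = 90.7143.
Marginal revenue: MR = 125 − 1.2q. Set MR = MC: 125 − 1.2q = 53 + 0.66q → q_m = 38.7097.
Price p_m = 125 − 0.6·38.7097 = 101.7742; MC(q_m) = 53 + 0.66·38.7097 = 78.5484.
Competitive q* = 57.1429, so Δq = 18.4332; wedge = 101.7742 − 78.5484 = 23.2258.
The triangle = ½ × 18.4332 × 23.2258 = $214.06 thousand.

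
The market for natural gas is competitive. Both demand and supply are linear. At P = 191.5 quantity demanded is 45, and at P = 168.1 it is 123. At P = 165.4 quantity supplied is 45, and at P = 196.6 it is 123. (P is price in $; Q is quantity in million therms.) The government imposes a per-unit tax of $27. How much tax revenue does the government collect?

$1180.29 million

Demand slope = (168.1 − 191.5)/(123 − 45) = −0.3, so P = 205 − 0.3Q.
Supply slope = (196.6 − 165.4)/(123 − 45) = 0.4, so P = 147.4 + 0.4Q.
Competitive equilibrium: 205 − 0.3Q = 147.4 + 0.4Q → Q* = 82.2857, P* = 180.3143.
With the tax, the buyer price exceeds the seller price by 27: (205 − 0.3Q) − (147.4 + 0.4Q) = 27 → Q' = 43.7143.
Tax revenue = 27 × 43.7143 = $1180.29 million.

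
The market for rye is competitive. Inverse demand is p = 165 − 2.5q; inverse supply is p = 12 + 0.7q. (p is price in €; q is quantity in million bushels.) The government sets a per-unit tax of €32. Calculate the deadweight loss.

€160 million

Competitive equilibrium: 165 − 2.5q = 12 + 0.7q → q* = 47.8125, p* = 45.4688.
With the tax, the buyer price exceeds the seller price by 32: (165 − 2.5q) − (12 + 0.7q) = 32 → q' = 37.8125.
Δq = 47.8125 − 37.8125 = 10; the wedge equals the tax, 32.
The triangle = ½ × 10 × 32 = €160 million.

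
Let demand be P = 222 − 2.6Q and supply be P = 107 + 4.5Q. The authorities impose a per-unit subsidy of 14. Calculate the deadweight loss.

Competitive equilibrium: 222 − 2.6Q = 107 + 4.5Q → Q* = 16.1972, P* = 179.8873.
The subsidy lowers effective supply by 14: P = 93 + 4.5Q.
New quantity: 222 − 2.6Q = 93 + 4.5Q → Q' = 18.169.
Overproduction ΔQ = 18.169 − 16.1972 = 1.9718; wedge = subsidy = 14.
Deadweight loss = ½ × 1.9718 × 14 = 13.80.

13.80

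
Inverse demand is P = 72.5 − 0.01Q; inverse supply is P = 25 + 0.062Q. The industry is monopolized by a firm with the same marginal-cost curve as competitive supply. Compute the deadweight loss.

Competitive equilibrium: 72.5 − 0.01Q = 25 + 0.062Q → Q* = 659.7222, P* = 65.9028.
Marginal revenue: MR = 72.5 − 0.02Q. Set MR = MC: 72.5 − 0.02Q = 25 + 0.062Q → Q_m = 579.2683.
Price P_m = 72.5 − 0.01·579.2683 = 66.7073; MC(Q_m) = 25 + 0.062·579.2683 = 60.9146.
Competitive Q* = 659.7222, so ΔQ = 80.4539; wedge = 66.7073 − 60.9146 = 5.7927.
Deadweight loss = ½ × 80.4539 × 5.7927 = 233.02.

233.02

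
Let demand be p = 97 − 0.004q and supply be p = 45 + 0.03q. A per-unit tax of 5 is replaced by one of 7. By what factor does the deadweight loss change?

1.96

Competitive equilibrium: 97 − 0.004q = 45 + 0.03q → q* = 1529.4118, p* = 90.8824.
For a per-unit tax t: Δq = t/0.034, so DWL = ½·t·(t/0.034) = t²/0.068.
At t = 5: DWL = 367.647. At t = 7: DWL = 720.588.
Ratio = (7/5)² = 1.96.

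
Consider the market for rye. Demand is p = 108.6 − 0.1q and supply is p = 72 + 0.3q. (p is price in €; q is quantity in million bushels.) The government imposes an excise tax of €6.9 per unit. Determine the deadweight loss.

Competitive equilibrium: 108.6 − 0.1q = 72 + 0.3q → q* = 91.5, p* = 99.45.
With the tax, the buyer price exceeds the seller price by 6.9: (108.6 − 0.1q) − (72 + 0.3q) = 6.9 → q' = 74.25.
Δq = 91.5 − 74.25 = 17.25; the wedge equals the tax, 6.9.
Deadweight loss = ½ × 17.25 × 6.9 = €59.51 million.

€59.51 million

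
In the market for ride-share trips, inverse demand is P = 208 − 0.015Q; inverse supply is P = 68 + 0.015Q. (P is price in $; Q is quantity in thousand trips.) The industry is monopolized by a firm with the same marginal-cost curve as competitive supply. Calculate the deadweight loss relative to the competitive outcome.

$36296.30 thousand

Competitive equilibrium: 208 − 0.015Q = 68 + 0.015Q → Q* = 4666.666667, P* = 138.
Marginal revenue: MR = 208 − 0.03Q. Set MR = MC: 208 − 0.03Q = 68 + 0.015Q → Q_m = 3111.111111.
Price P_m = 208 − 0.015·3111.111111 = 161.333333; MC(Q_m) = 68 + 0.015·3111.111111 = 114.666667.
Competitive Q* = 4666.666667, so ΔQ = 1555.555556; wedge = 161.333333 − 114.666667 = 46.666666.
Welfare loss = ½ × 1555.555556 × 46.666666 = $36296.30 thousand.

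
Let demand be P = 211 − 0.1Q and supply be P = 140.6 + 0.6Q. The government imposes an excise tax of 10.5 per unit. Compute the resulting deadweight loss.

78.75

Competitive equilibrium: 211 − 0.1Q = 140.6 + 0.6Q → Q* = 100.5714, P* = 200.9429.
With the tax, the buyer price exceeds the seller price by 10.5: (211 − 0.1Q) − (140.6 + 0.6Q) = 10.5 → Q' = 85.5714.
ΔQ = 100.5714 − 85.5714 = 15; the wedge equals the tax, 10.5.
Welfare loss = ½ × 15 × 10.5 = 78.75.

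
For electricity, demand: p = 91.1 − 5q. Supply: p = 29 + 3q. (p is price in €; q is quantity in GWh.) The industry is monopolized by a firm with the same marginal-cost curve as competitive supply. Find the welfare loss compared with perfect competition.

€35.65

Competitive equilibrium: 91.1 − 5q = 29 + 3q → q* = 7.7625, p* = 52.2875.
Marginal revenue: MR = 91.1 − 10q. Set MR = MC: 91.1 − 10q = 29 + 3q → q_m = 4.77692.
Price p_m = 91.1 − 5·4.77692 = 67.2154; MC(q_m) = 29 + 3·4.77692 = 43.33076.
Competitive q* = 7.7625, so Δq = 2.98558; wedge = 67.2154 − 43.33076 = 23.88464.
DWL = ½ × 2.98558 × 23.88464 = €35.65.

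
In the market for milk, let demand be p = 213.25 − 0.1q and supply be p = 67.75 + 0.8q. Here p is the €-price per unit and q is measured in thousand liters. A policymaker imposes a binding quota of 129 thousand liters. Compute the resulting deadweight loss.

Competitive equilibrium: 213.25 − 0.1q = 67.75 + 0.8q → q* = 161.6667, p* = 197.0833.
At q = 129: demand price = 213.25 − 0.1·129 = 200.35; supply price = 67.75 + 0.8·129 = 170.95.
Δq = 161.6667 − 129 = 32.6667; wedge = 200.35 − 170.95 = 29.4.
The triangle = ½ × 32.6667 × 29.4 = €480.20 thousand.

€480.20 thousand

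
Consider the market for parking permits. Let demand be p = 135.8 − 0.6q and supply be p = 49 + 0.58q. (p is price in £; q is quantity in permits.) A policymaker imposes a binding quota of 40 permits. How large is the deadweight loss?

Competitive equilibrium: 135.8 − 0.6q = 49 + 0.58q → q* = 73.5593, p* = 91.6644.
At q = 40: demand price = 135.8 − 0.6·40 = 111.8; supply price = 49 + 0.58·40 = 72.2.
Δq = 73.5593 − 40 = 33.5593; wedge = 111.8 − 72.2 = 39.6.
Deadweight loss = ½ × 33.5593 × 39.6 = £664.47.

£664.47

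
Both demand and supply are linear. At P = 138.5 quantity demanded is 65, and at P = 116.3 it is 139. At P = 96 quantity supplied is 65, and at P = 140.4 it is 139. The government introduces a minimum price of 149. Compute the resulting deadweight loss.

3042.22

Demand slope = (116.3 − 138.5)/(139 − 65) = −0.3, so P = 158 − 0.3Q.
Supply slope = (140.4 − 96)/(139 − 65) = 0.6, so P = 57 + 0.6Q.
Competitive equilibrium: 158 − 0.3Q = 57 + 0.6Q → Q* = 112.2222, P* = 124.3333.
At the floor P = 149, quantity demanded = (158 − 149)/0.3 = 30.
Sellers' marginal cost at Q' = 30: 57 + 0.6·30 = 75.
ΔQ = 112.2222 − 30 = 82.2222; wedge = 149 − 75 = 74.
Deadweight loss = ½ × 82.2222 × 74 = 3042.22.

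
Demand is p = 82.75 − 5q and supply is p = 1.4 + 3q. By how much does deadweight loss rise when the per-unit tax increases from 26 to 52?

126.75

Competitive equilibrium: 82.75 − 5q = 1.4 + 3q → q* = 10.1688, p* = 31.9063.
For a per-unit tax t: Δq = t/8, so DWL = ½·t·(t/8) = t²/16.
At t = 26: DWL = 42.25. At t = 52: DWL = 169.
Increase = 169 − 42.25 = 126.75.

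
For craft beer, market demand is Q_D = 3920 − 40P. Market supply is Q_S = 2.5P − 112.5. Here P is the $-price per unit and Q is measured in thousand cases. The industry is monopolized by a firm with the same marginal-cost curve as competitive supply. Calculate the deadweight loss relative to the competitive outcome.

In inverse form: demand P = 98 − 0.025Q, supply P = 45 + 0.4Q.
Competitive equilibrium: 98 − 0.025Q = 45 + 0.4Q → Q* = 124.7059, P* = 94.8824.
Marginal revenue: MR = 98 − 0.05Q. Set MR = MC: 98 − 0.05Q = 45 + 0.4Q → Q_m = 117.7778.
Price P_m = 98 − 0.025·117.7778 = 95.0556; MC(Q_m) = 45 + 0.4·117.7778 = 92.1111.
Competitive Q* = 124.7059, so ΔQ = 6.9281; wedge = 95.0556 − 92.1111 = 2.9445.
DWL = ½ × 6.9281 × 2.9445 = $10.20 thousand.

$10.20 thousand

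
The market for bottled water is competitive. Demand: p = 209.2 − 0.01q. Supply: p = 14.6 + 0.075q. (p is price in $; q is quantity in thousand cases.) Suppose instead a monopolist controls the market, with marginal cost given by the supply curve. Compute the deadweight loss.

Competitive equilibrium: 209.2 − 0.01q = 14.6 + 0.075q → q* = 2289.4118, p* = 186.3059.
Marginal revenue: MR = 209.2 − 0.02q. Set MR = MC: 209.2 − 0.02q = 14.6 + 0.075q → q_m = 2048.4211.
Price p_m = 209.2 − 0.01·2048.4211 = 188.7158; MC(q_m) = 14.6 + 0.075·2048.4211 = 168.2316.
Competitive q* = 2289.4118, so Δq = 240.9907; wedge = 188.7158 − 168.2316 = 20.4842.
The triangle = ½ × 240.9907 × 20.4842 = $2468.25 thousand.

$2468.25 thousand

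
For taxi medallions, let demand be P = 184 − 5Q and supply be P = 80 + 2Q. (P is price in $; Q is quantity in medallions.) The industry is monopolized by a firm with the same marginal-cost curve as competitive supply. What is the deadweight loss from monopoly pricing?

$134.13

Competitive equilibrium: 184 − 5Q = 80 + 2Q → Q* = 14.85714, P* = 109.71429.
Marginal revenue: MR = 184 − 10Q. Set MR = MC: 184 − 10Q = 80 + 2Q → Q_m = 8.66667.
Price P_m = 184 − 5·8.66667 = 140.66665; MC(Q_m) = 80 + 2·8.66667 = 97.33334.
Competitive Q* = 14.85714, so ΔQ = 6.19047; wedge = 140.66665 − 97.33334 = 43.33331.
Welfare loss = ½ × 6.19047 × 43.33331 = $134.13.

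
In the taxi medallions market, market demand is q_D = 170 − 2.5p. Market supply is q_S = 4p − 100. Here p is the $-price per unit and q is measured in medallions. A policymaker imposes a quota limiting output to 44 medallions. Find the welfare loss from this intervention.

In inverse form: demand p = 68 − 0.4q, supply p = 25 + 0.25q.
Competitive equilibrium: 68 − 0.4q = 25 + 0.25q → q* = 66.1538, p* = 41.5385.
At q = 44: demand price = 68 − 0.4·44 = 50.4; supply price = 25 + 0.25·44 = 36.
Δq = 66.1538 − 44 = 22.1538; wedge = 50.4 − 36 = 14.4.
DWL = ½ × 22.1538 × 14.4 = $159.51.

$159.51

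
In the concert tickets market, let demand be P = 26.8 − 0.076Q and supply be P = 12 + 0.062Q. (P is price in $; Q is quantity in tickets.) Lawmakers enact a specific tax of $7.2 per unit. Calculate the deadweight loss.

$187.83

Competitive equilibrium: 26.8 − 0.076Q = 12 + 0.062Q → Q* = 107.2464, P* = 18.6493.
With the tax, the buyer price exceeds the seller price by 7.2: (26.8 − 0.076Q) − (12 + 0.062Q) = 7.2 → Q' = 55.0725.
ΔQ = 107.2464 − 55.0725 = 52.1739; the wedge equals the tax, 7.2.
Deadweight loss = ½ × 52.1739 × 7.2 = $187.83.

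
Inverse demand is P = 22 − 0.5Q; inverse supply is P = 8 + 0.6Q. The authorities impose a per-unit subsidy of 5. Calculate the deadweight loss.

11.36

Competitive equilibrium: 22 − 0.5Q = 8 + 0.6Q → Q* = 12.7273, P* = 15.6364.
The subsidy lowers effective supply by 5: P = 3 + 0.6Q.
New quantity: 22 − 0.5Q = 3 + 0.6Q → Q' = 17.2727.
Overproduction ΔQ = 17.2727 − 12.7273 = 4.5454; wedge = subsidy = 5.
Deadweight loss = ½ × 4.5454 × 5 = 11.36.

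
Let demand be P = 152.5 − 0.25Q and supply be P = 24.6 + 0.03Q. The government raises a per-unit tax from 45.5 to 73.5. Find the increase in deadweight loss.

Competitive equilibrium: 152.5 − 0.25Q = 24.6 + 0.03Q → Q* = 456.7857, P* = 38.3036.
For a per-unit tax t: ΔQ = t/0.28, so DWL = ½·t·(t/0.28) = t²/0.56.
At t = 45.5: DWL = 3696.875. At t = 73.5: DWL = 9646.875.
Increase = 9646.875 − 3696.875 = 5950.

5950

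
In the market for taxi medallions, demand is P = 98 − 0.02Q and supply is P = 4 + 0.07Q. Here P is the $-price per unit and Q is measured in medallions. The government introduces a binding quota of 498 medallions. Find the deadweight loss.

$13437.07

Competitive equilibrium: 98 − 0.02Q = 4 + 0.07Q → Q* = 1044.4444, P* = 77.1111.
At Q = 498: demand price = 98 − 0.02·498 = 88.04; supply price = 4 + 0.07·498 = 38.86.
ΔQ = 1044.4444 − 498 = 546.4444; wedge = 88.04 − 38.86 = 49.18.
Deadweight loss = ½ × 546.4444 × 49.18 = $13437.07.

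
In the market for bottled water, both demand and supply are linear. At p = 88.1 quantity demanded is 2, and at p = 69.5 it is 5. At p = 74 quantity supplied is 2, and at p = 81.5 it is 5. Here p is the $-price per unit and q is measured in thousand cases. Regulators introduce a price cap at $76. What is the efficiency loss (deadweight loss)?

$2.93 thousand

Demand slope = (69.5 − 88.1)/(5 − 2) = −6.2, so p = 100.5 − 6.2q.
Supply slope = (81.5 − 74)/(5 − 2) = 2.5, so p = 69 + 2.5q.
Competitive equilibrium: 100.5 − 6.2q = 69 + 2.5q → q* = 3.6207, p* = 78.0517.
At the ceiling p = 76, quantity supplied = (76 − 69)/2.5 = 2.8.
Willingness to pay at q' = 2.8: 100.5 − 6.2·2.8 = 83.14.
Δq = 3.6207 − 2.8 = 0.8207; wedge = 83.14 − 76 = 7.14.
Welfare loss = ½ × 0.8207 × 7.14 = $2.93 thousand.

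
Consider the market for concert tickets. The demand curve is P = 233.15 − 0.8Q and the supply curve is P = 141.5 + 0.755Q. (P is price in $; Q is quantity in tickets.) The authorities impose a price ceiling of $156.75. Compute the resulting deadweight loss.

$1166.88

Competitive equilibrium: 233.15 − 0.8Q = 141.5 + 0.755Q → Q* = 58.93891, P* = 185.99887.
At the ceiling P = 156.75, quantity supplied = (156.75 − 141.5)/0.755 = 20.19868.
Willingness to pay at Q' = 20.19868: 233.15 − 0.8·20.19868 = 216.99106.
ΔQ = 58.93891 − 20.19868 = 38.74023; wedge = 216.99106 − 156.75 = 60.24106.
Welfare loss = ½ × 38.74023 × 60.24106 = $1166.88.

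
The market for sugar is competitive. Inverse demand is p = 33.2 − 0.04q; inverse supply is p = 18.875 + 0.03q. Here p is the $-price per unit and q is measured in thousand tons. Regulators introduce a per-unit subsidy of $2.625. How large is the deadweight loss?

$49.22 thousand

Competitive equilibrium: 33.2 − 0.04q = 18.875 + 0.03q → q* = 204.6429, p* = 25.0143.
The subsidy lowers effective supply by 2.625: p = 16.25 + 0.03q.
New quantity: 33.2 − 0.04q = 16.25 + 0.03q → q' = 242.1429.
Overproduction Δq = 242.1429 − 204.6429 = 37.5; wedge = subsidy = 2.625.
Deadweight loss = ½ × 37.5 × 2.625 = $49.22 thousand.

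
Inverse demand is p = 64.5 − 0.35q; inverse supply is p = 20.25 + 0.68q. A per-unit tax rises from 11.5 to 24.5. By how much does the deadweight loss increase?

Competitive equilibrium: 64.5 − 0.35q = 20.25 + 0.68q → q* = 42.9612, p* = 49.4636.
For a per-unit tax t: Δq = t/1.03, so DWL = ½·t·(t/1.03) = t²/2.06.
At t = 11.5: DWL = 64.199. At t = 24.5: DWL = 291.383.
Increase = 291.383 − 64.199 = 227.18.

227.18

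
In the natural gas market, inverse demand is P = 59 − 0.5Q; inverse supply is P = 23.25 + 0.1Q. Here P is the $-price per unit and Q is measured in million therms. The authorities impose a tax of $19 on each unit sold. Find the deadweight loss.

$300.83 million

Competitive equilibrium: 59 − 0.5Q = 23.25 + 0.1Q → Q* = 59.5833, P* = 29.2083.
With the tax, the buyer price exceeds the seller price by 19: (59 − 0.5Q) − (23.25 + 0.1Q) = 19 → Q' = 27.9167.
ΔQ = 59.5833 − 27.9167 = 31.6666; the wedge equals the tax, 19.
The triangle = ½ × 31.6666 × 19 = $300.83 million.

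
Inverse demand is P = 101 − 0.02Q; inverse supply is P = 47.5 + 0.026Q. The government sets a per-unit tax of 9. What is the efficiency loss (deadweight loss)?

880.43

Competitive equilibrium: 101 − 0.02Q = 47.5 + 0.026Q → Q* = 1163.0435, P* = 77.7391.
With the tax, the buyer price exceeds the seller price by 9: (101 − 0.02Q) − (47.5 + 0.026Q) = 9 → Q' = 967.3913.
ΔQ = 1163.0435 − 967.3913 = 195.6522; the wedge equals the tax, 9.
Deadweight loss = ½ × 195.6522 × 9 = 880.43.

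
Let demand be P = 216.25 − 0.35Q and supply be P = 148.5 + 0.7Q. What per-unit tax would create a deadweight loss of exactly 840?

Competitive equilibrium: 216.25 − 0.35Q = 148.5 + 0.7Q → Q* = 64.5238, P* = 193.6667.
A tax t gives ΔQ = t/1.05 and wedge t, so DWL = t²/2.1.
t²/2.1 = 840 → t² = 1764 → t = 42.

42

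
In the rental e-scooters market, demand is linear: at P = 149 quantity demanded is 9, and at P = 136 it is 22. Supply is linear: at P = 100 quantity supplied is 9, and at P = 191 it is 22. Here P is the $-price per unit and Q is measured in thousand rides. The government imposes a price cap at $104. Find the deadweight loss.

Demand slope = (136 − 149)/(22 − 9) = −1, so P = 158 − Q.
Supply slope = (191 − 100)/(22 − 9) = 7, so P = 37 + 7Q.
Competitive equilibrium: 158 − Q = 37 + 7Q → Q* = 15.125, P* = 142.875.
At the ceiling P = 104, quantity supplied = (104 − 37)/7 = 9.5714.
Willingness to pay at Q' = 9.5714: 158 − 1·9.5714 = 148.4286.
ΔQ = 15.125 − 9.5714 = 5.5536; wedge = 148.4286 − 104 = 44.4286.
The triangle = ½ × 5.5536 × 44.4286 = $123.37 thousand.

$123.37 thousand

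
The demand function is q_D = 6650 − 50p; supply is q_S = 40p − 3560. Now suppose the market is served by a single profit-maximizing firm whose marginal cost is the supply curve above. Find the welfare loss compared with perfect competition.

2036.55

In inverse form: demand p = 133 − 0.02q, supply p = 89 + 0.025q.
Competitive equilibrium: 133 − 0.02q = 89 + 0.025q → q* = 977.7778, p* = 113.4444.
Marginal revenue: MR = 133 − 0.04q. Set MR = MC: 133 − 0.04q = 89 + 0.025q → q_m = 676.9231.
Price p_m = 133 − 0.02·676.9231 = 119.4615; MC(q_m) = 89 + 0.025·676.9231 = 105.9231.
Competitive q* = 977.7778, so Δq = 300.8547; wedge = 119.4615 − 105.9231 = 13.5384.
The triangle = ½ × 300.8547 × 13.5384 = 2036.55.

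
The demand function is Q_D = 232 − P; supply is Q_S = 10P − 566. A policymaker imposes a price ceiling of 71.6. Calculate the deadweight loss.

In inverse form: demand P = 232 − Q, supply P = 56.6 + 0.1Q.
Competitive equilibrium: 232 − Q = 56.6 + 0.1Q → Q* = 159.4545, P* = 72.5455.
At the ceiling P = 71.6, quantity supplied = (71.6 − 56.6)/0.1 = 150.
Willingness to pay at Q' = 150: 232 − 1·150 = 82.
ΔQ = 159.4545 − 150 = 9.4545; wedge = 82 − 71.6 = 10.4.
Deadweight loss = ½ × 9.4545 × 10.4 = 49.16.

49.16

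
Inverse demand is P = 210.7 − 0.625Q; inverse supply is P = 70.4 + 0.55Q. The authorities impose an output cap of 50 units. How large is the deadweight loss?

Competitive equilibrium: 210.7 − 0.625Q = 70.4 + 0.55Q → Q* = 119.4043, P* = 136.0723.
At Q = 50: demand price = 210.7 − 0.625·50 = 179.45; supply price = 70.4 + 0.55·50 = 97.9.
ΔQ = 119.4043 − 50 = 69.4043; wedge = 179.45 − 97.9 = 81.55.
Welfare loss = ½ × 69.4043 × 81.55 = 2829.96.

2829.96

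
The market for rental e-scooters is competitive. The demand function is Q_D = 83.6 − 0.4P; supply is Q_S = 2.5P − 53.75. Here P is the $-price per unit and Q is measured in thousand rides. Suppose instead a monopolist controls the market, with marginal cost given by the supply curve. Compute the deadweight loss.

$1299.17 thousand

In inverse form: demand P = 209 − 2.5Q, supply P = 21.5 + 0.4Q.
Competitive equilibrium: 209 − 2.5Q = 21.5 + 0.4Q → Q* = 64.65517, P* = 47.36207.
Marginal revenue: MR = 209 − 5Q. Set MR = MC: 209 − 5Q = 21.5 + 0.4Q → Q_m = 34.72222.
Price P_m = 209 − 2.5·34.72222 = 122.19445; MC(Q_m) = 21.5 + 0.4·34.72222 = 35.38889.
Competitive Q* = 64.65517, so ΔQ = 29.93295; wedge = 122.19445 − 35.38889 = 86.80556.
DWL = ½ × 29.93295 × 86.80556 = $1299.17 thousand.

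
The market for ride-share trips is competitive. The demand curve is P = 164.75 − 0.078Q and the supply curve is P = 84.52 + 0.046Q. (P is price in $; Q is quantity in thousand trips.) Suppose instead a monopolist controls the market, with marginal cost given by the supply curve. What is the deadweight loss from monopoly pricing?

Competitive equilibrium: 164.75 − 0.078Q = 84.52 + 0.046Q → Q* = 647.0161, P* = 114.2827.
Marginal revenue: MR = 164.75 − 0.156Q. Set MR = MC: 164.75 − 0.156Q = 84.52 + 0.046Q → Q_m = 397.1782.
Price P_m = 164.75 − 0.078·397.1782 = 133.7701; MC(Q_m) = 84.52 + 0.046·397.1782 = 102.7902.
Competitive Q* = 647.0161, so ΔQ = 249.8379; wedge = 133.7701 − 102.7902 = 30.9799.
The triangle = ½ × 249.8379 × 30.9799 = $3869.98 thousand.

$3869.98 thousand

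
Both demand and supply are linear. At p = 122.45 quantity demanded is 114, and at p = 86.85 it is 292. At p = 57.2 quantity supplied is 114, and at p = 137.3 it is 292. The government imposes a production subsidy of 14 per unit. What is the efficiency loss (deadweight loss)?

150.77

Demand slope = (86.85 − 122.45)/(292 − 114) = −0.2, so p = 145.25 − 0.2q.
Supply slope = (137.3 − 57.2)/(292 − 114) = 0.45, so p = 5.9 + 0.45q.
Competitive equilibrium: 145.25 − 0.2q = 5.9 + 0.45q → q* = 214.3846, p* = 102.3731.
The subsidy lowers effective supply by 14: p = 0.45q − 8.1.
New quantity: 145.25 − 0.2q = 0.45q − 8.1 → q' = 235.9231.
Overproduction Δq = 235.9231 − 214.3846 = 21.5385; wedge = subsidy = 14.
The triangle = ½ × 21.5385 × 14 = 150.77.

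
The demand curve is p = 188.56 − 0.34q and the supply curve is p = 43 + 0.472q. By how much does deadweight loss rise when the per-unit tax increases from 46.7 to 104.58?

5391.68

Competitive equilibrium: 188.56 − 0.34q = 43 + 0.472q → q* = 179.2611, p* = 127.6112.
For a per-unit tax t: Δq = t/0.812, so DWL = ½·t·(t/0.812) = t²/1.624.
At t = 46.7: DWL = 1342.913. At t = 104.58: DWL = 6734.591.
Increase = 6734.591 − 1342.913 = 5391.68.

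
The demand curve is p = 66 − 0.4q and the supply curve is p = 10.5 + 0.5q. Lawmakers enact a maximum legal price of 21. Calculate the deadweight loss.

744.20

Competitive equilibrium: 66 − 0.4q = 10.5 + 0.5q → q* = 61.6667, p* = 41.3333.
At the ceiling p = 21, quantity supplied = (21 − 10.5)/0.5 = 21.
Willingness to pay at q' = 21: 66 − 0.4·21 = 57.6.
Δq = 61.6667 − 21 = 40.6667; wedge = 57.6 − 21 = 36.6.
DWL = ½ × 40.6667 × 36.6 = 744.20.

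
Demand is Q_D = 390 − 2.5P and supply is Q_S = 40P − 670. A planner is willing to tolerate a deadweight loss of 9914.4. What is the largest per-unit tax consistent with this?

91.8

In inverse form: demand P = 156 − 0.4Q, supply P = 16.75 + 0.025Q.
Competitive equilibrium: 156 − 0.4Q = 16.75 + 0.025Q → Q* = 327.6471, P* = 24.9412.
A tax t gives ΔQ = t/0.425 and wedge t, so DWL = t²/0.85.
t²/0.85 = 9914.4 → t² = 8427.24 → t = 91.8.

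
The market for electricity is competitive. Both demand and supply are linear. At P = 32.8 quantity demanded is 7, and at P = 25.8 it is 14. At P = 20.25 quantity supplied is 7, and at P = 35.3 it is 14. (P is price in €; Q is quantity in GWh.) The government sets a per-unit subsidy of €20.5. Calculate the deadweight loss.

€66.71

Demand slope = (25.8 − 32.8)/(14 − 7) = −1, so P = 39.8 − Q.
Supply slope = (35.3 − 20.25)/(14 − 7) = 2.15, so P = 5.2 + 2.15Q.
Competitive equilibrium: 39.8 − Q = 5.2 + 2.15Q → Q* = 10.9841, P* = 28.8159.
The subsidy lowers effective supply by 20.5: P = 2.15Q − 15.3.
New quantity: 39.8 − Q = 2.15Q − 15.3 → Q' = 17.4921.
Overproduction ΔQ = 17.4921 − 10.9841 = 6.508; wedge = subsidy = 20.5.
DWL = ½ × 6.508 × 20.5 = €66.71.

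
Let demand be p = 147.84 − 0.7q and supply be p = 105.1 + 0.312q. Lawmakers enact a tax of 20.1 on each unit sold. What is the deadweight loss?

Competitive equilibrium: 147.84 − 0.7q = 105.1 + 0.312q → q* = 42.2332, p* = 118.2768.
With the tax, the buyer price exceeds the seller price by 20.1: (147.84 − 0.7q) − (105.1 + 0.312q) = 20.1 → q' = 22.3715.
Δq = 42.2332 − 22.3715 = 19.8617; the wedge equals the tax, 20.1.
Deadweight loss = ½ × 19.8617 × 20.1 = 199.61.

199.61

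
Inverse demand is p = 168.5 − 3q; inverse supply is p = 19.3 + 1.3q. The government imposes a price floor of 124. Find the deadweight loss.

848.37

Competitive equilibrium: 168.5 − 3q = 19.3 + 1.3q → q* = 34.69767, p* = 64.40698.
At the floor p = 124, quantity demanded = (168.5 − 124)/3 = 14.83333.
Sellers' marginal cost at q' = 14.83333: 19.3 + 1.3·14.83333 = 38.58333.
Δq = 34.69767 − 14.83333 = 19.86434; wedge = 124 − 38.58333 = 85.41667.
DWL = ½ × 19.86434 × 85.41667 = 848.37.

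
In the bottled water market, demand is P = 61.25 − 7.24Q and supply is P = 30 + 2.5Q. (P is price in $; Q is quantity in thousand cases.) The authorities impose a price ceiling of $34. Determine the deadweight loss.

Competitive equilibrium: 61.25 − 7.24Q = 30 + 2.5Q → Q* = 3.2084, P* = 38.021.
At the ceiling P = 34, quantity supplied = (34 − 30)/2.5 = 1.6.
Willingness to pay at Q' = 1.6: 61.25 − 7.24·1.6 = 49.666.
ΔQ = 3.2084 − 1.6 = 1.6084; wedge = 49.666 − 34 = 15.666.
Welfare loss = ½ × 1.6084 × 15.666 = $12.60 thousand.

$12.60 thousand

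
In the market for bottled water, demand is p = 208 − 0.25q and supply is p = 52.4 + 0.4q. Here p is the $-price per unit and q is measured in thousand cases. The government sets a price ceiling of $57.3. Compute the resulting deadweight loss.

$16766.79 thousand

Competitive equilibrium: 208 − 0.25q = 52.4 + 0.4q → q* = 239.3846, p* = 148.1538.
At the ceiling p = 57.3, quantity supplied = (57.3 − 52.4)/0.4 = 12.25.
Willingness to pay at q' = 12.25: 208 − 0.25·12.25 = 204.9375.
Δq = 239.3846 − 12.25 = 227.1346; wedge = 204.9375 − 57.3 = 147.6375.
Welfare loss = ½ × 227.1346 × 147.6375 = $16766.79 thousand.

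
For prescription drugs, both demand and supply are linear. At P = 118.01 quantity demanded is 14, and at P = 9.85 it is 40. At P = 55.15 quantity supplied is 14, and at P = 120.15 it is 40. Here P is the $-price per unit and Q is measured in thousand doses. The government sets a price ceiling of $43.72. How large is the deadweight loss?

Demand slope = (9.85 − 118.01)/(40 − 14) = −4.16, so P = 176.25 − 4.16Q.
Supply slope = (120.15 − 55.15)/(40 − 14) = 2.5, so P = 20.15 + 2.5Q.
Competitive equilibrium: 176.25 − 4.16Q = 20.15 + 2.5Q → Q* = 23.4384, P* = 78.7461.
At the ceiling P = 43.72, quantity supplied = (43.72 − 20.15)/2.5 = 9.428.
Willingness to pay at Q' = 9.428: 176.25 − 4.16·9.428 = 137.0295.
ΔQ = 23.4384 − 9.428 = 14.0104; wedge = 137.0295 − 43.72 = 93.3095.
The triangle = ½ × 14.0104 × 93.3095 = $653.65 thousand.

$653.65 thousand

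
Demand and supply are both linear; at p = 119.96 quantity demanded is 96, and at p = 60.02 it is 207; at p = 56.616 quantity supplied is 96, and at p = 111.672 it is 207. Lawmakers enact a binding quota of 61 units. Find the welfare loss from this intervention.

Demand slope = (60.02 − 119.96)/(207 − 96) = −0.54, so p = 171.8 − 0.54q.
Supply slope = (111.672 − 56.616)/(207 − 96) = 0.496, so p = 9 + 0.496q.
Competitive equilibrium: 171.8 − 0.54q = 9 + 0.496q → q* = 157.1429, p* = 86.9429.
At q = 61: demand price = 171.8 − 0.54·61 = 138.86; supply price = 9 + 0.496·61 = 39.256.
Δq = 157.1429 − 61 = 96.1429; wedge = 138.86 − 39.256 = 99.604.
Deadweight loss = ½ × 96.1429 × 99.604 = 4788.11.

4788.11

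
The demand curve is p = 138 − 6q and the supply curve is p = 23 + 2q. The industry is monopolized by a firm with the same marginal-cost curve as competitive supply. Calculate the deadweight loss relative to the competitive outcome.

Competitive equilibrium: 138 − 6q = 23 + 2q → q* = 14.375, p* = 51.75.
Marginal revenue: MR = 138 − 12q. Set MR = MC: 138 − 12q = 23 + 2q → q_m = 8.2143.
Price p_m = 138 − 6·8.2143 = 88.7142; MC(q_m) = 23 + 2·8.2143 = 39.4286.
Competitive q* = 14.375, so Δq = 6.1607; wedge = 88.7142 − 39.4286 = 49.2856.
Welfare loss = ½ × 6.1607 × 49.2856 = 151.82.

151.82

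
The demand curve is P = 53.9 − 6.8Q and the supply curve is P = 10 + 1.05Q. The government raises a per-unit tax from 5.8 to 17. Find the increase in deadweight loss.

16.26

Competitive equilibrium: 53.9 − 6.8Q = 10 + 1.05Q → Q* = 5.5924, P* = 15.872.
For a per-unit tax t: ΔQ = t/7.85, so DWL = ½·t·(t/7.85) = t²/15.7.
At t = 5.8: DWL = 2.1427. At t = 17: DWL = 18.4076.
Increase = 18.4076 − 2.1427 = 16.26.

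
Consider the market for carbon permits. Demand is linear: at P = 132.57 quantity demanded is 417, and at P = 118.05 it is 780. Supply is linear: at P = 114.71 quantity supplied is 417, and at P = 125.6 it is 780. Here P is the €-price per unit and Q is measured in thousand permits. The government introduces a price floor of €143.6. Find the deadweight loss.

Demand slope = (118.05 − 132.57)/(780 − 417) = −0.04, so P = 149.25 − 0.04Q.
Supply slope = (125.6 − 114.71)/(780 − 417) = 0.03, so P = 102.2 + 0.03Q.
Competitive equilibrium: 149.25 − 0.04Q = 102.2 + 0.03Q → Q* = 672.1429, P* = 122.3643.
At the floor P = 143.6, quantity demanded = (149.25 − 143.6)/0.04 = 141.25.
Sellers' marginal cost at Q' = 141.25: 102.2 + 0.03·141.25 = 106.4375.
ΔQ = 672.1429 − 141.25 = 530.8929; wedge = 143.6 − 106.4375 = 37.1625.
The triangle = ½ × 530.8929 × 37.1625 = €9864.65 thousand.

€9864.65 thousand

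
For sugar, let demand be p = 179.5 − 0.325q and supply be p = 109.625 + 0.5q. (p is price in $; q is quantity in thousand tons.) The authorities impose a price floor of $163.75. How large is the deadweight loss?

Competitive equilibrium: 179.5 − 0.325q = 109.625 + 0.5q → q* = 84.697, p* = 151.9735.
At the floor p = 163.75, quantity demanded = (179.5 − 163.75)/0.325 = 48.4615.
Sellers' marginal cost at q' = 48.4615: 109.625 + 0.5·48.4615 = 133.8558.
Δq = 84.697 − 48.4615 = 36.2355; wedge = 163.75 − 133.8558 = 29.8942.
Welfare loss = ½ × 36.2355 × 29.8942 = $541.62 thousand.

$541.62 thousand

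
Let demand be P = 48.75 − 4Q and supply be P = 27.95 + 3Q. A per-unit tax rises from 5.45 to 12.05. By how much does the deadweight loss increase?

Competitive equilibrium: 48.75 − 4Q = 27.95 + 3Q → Q* = 2.9714, P* = 36.8643.
For a per-unit tax t: ΔQ = t/7, so DWL = ½·t·(t/7) = t²/14.
At t = 5.45: DWL = 2.122. At t = 12.05: DWL = 10.372.
Increase = 10.372 − 2.122 = 8.25.

8.25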